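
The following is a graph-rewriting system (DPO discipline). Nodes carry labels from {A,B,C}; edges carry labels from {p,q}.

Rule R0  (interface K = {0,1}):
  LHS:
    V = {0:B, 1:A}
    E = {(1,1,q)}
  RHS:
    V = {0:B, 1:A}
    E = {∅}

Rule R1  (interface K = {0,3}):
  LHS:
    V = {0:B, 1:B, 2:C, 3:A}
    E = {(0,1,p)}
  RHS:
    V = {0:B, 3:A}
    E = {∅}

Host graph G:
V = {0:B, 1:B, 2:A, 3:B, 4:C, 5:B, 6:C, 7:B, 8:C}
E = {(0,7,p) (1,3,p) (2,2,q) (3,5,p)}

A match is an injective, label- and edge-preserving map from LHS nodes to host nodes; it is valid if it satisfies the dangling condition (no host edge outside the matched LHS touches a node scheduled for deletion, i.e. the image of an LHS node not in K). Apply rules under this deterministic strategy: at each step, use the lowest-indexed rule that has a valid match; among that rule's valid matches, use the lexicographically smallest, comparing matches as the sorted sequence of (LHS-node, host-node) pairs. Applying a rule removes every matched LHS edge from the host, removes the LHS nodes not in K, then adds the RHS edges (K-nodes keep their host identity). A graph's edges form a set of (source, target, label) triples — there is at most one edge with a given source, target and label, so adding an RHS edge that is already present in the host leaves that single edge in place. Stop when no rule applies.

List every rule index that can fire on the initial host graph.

R0: 5 valid matches — {0↦0, 1↦2}, {0↦1, 1↦2}, {0↦3, 1↦2} (+2 more)
R1: 6 valid matches — {0↦0, 1↦7, 2↦4, 3↦2}, {0↦0, 1↦7, 2↦6, 3↦2}, {0↦0, 1↦7, 2↦8, 3↦2} (+3 more)

Answer: [R0,R1]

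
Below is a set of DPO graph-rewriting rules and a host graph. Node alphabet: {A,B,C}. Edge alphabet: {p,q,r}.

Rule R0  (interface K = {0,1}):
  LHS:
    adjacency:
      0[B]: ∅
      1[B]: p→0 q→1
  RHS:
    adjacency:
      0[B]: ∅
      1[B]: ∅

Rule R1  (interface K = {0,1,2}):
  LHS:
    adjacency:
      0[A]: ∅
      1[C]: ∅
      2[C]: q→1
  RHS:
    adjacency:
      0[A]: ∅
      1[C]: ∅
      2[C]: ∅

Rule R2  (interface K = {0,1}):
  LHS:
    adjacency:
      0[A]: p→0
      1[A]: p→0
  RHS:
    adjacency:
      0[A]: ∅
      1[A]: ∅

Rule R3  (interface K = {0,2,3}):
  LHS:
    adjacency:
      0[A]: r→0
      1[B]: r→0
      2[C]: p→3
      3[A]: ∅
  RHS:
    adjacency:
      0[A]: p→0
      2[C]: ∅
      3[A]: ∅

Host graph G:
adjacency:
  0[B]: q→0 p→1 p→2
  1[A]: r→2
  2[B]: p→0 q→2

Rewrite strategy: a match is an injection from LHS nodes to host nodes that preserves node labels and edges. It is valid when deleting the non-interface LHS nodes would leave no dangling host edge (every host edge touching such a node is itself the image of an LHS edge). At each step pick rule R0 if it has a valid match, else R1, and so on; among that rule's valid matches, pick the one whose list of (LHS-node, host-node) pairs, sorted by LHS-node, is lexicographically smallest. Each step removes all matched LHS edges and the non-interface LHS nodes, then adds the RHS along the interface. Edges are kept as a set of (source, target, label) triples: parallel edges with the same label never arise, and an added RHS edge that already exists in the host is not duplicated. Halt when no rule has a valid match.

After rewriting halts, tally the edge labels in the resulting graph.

Answer: p:1 r:1

Steps:
initial: |V|=3 |E|=6  E = 0-q->0 0-p->1 0-p->2 1-r->2 2-p->0 2-q->2
step 1: apply R0 at {0↦0, 1↦2}  → |V|=3 |E|=4  E = 0-q->0 0-p->1 0-p->2 1-r->2
step 2: apply R0 at {0↦2, 1↦0}  → |V|=3 |E|=2  E = 0-p->1 1-r->2
halt: no rule applies after step 2
NF edges: [(0, 1, 'p'), (1, 2, 'r')]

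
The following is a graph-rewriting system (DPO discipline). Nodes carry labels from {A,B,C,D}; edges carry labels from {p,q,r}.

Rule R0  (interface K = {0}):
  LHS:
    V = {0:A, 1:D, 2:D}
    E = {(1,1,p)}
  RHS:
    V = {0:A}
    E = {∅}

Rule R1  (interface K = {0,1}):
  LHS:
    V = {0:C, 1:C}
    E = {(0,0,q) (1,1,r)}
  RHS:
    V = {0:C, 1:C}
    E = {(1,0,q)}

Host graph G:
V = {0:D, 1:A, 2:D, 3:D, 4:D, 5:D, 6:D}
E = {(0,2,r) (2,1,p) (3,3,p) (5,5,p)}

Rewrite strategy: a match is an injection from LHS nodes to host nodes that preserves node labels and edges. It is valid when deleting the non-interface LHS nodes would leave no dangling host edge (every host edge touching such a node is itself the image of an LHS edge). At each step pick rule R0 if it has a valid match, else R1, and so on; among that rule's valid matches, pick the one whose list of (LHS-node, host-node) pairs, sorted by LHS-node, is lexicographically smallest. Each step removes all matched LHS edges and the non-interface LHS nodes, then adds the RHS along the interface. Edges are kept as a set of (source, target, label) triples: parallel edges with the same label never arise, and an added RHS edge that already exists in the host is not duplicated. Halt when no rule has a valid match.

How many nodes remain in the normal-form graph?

Answer: 3

Derivation:
start.  V:7 E:4  edges: 0-r->2 2-p->1 3-p->3 5-p->5
1. fire R0 via {0↦1, 1↦3, 2↦4}  →  V:5 E:3  edges: 0-r->2 2-p->1 5-p->5
2. fire R0 via {0↦1, 1↦5, 2↦6}  →  V:3 E:2  edges: 0-r->2 2-p->1
halt: no rule applies after step 2
NF nodes: {0:D, 1:A, 2:D}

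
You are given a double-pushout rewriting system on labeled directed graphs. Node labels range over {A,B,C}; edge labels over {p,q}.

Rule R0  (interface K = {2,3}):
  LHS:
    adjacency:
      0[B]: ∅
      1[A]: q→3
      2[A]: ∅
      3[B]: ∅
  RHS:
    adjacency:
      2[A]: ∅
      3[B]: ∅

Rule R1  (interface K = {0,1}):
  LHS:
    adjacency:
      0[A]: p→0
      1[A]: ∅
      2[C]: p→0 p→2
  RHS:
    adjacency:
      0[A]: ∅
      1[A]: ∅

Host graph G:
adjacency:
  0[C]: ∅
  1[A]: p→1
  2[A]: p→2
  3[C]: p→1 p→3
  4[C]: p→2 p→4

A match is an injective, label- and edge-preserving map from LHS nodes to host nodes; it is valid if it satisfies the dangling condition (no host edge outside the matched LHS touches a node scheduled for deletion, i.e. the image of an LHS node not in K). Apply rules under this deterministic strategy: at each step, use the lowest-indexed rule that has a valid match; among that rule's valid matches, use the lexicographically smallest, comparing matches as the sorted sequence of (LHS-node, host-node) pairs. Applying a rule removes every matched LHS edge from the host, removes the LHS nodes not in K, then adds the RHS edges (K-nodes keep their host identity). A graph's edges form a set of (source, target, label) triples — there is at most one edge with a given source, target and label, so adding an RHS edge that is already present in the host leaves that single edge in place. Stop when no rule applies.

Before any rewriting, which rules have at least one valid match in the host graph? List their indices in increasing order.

R0: no valid match — LHS pattern not found
R1: 2 valid matches — {0↦1, 1↦2, 2↦3}, {0↦2, 1↦1, 2↦4}

Answer: [R1]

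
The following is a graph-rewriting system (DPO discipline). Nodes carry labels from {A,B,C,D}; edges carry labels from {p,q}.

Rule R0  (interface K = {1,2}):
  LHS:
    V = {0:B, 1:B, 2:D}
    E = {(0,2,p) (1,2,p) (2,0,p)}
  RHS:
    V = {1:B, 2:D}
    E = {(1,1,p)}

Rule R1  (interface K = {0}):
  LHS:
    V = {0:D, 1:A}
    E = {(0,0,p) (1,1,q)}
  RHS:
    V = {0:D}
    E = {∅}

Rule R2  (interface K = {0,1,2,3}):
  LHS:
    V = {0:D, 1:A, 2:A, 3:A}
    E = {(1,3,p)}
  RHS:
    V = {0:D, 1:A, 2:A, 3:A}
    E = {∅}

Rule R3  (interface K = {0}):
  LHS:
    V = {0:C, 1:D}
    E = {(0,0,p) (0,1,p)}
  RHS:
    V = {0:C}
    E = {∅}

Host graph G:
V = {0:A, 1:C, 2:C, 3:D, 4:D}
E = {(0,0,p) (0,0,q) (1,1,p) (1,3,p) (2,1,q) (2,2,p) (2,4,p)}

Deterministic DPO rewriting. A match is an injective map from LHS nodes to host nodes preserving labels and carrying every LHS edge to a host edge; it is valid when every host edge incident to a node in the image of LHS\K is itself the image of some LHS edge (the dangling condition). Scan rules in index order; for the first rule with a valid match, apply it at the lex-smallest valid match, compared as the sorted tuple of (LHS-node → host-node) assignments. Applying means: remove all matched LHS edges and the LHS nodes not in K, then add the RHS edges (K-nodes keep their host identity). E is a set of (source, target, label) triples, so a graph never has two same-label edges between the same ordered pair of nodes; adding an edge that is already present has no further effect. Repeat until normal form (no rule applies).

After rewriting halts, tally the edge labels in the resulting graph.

Answer: p:1 q:2

Rewrite trace:
initial: |V|=5 |E|=7  E = 0-p->0 0-q->0 1-p->1 1-p->3 2-q->1 2-p->2 2-p->4
step 1: apply R3 at {0↦1, 1↦3}  → |V|=4 |E|=5  E = 0-p->0 0-q->0 2-q->1 2-p->2 2-p->4
step 2: apply R3 at {0↦2, 1↦4}  → |V|=3 |E|=3  E = 0-p->0 0-q->0 2-q->1
normal form: no rule applies after step 2
NF edges: [(0, 0, 'p'), (0, 0, 'q'), (2, 1, 'q')]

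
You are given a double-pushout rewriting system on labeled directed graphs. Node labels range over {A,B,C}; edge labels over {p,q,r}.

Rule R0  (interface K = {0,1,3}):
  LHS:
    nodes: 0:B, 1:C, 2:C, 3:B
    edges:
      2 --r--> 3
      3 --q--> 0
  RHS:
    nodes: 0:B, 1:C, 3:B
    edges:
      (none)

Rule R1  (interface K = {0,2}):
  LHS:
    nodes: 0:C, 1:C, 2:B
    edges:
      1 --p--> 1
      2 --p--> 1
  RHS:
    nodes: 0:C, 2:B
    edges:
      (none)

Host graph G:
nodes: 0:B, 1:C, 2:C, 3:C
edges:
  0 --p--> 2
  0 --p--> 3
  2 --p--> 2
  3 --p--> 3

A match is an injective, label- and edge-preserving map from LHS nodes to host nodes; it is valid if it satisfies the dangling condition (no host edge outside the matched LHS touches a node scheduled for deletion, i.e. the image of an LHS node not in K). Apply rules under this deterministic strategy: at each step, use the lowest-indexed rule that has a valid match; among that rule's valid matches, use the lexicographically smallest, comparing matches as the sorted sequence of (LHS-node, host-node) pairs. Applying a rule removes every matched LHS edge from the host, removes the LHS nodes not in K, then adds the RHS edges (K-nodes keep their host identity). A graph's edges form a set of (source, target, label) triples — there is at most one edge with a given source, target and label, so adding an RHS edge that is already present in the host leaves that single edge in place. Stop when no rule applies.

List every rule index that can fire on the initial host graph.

Answer: [R1]

Rewrite trace:
R0: no valid match — LHS pattern not found
R1: 4 valid matches — {0↦1, 1↦2, 2↦0}, {0↦1, 1↦3, 2↦0}, {0↦2, 1↦3, 2↦0} (+1 more)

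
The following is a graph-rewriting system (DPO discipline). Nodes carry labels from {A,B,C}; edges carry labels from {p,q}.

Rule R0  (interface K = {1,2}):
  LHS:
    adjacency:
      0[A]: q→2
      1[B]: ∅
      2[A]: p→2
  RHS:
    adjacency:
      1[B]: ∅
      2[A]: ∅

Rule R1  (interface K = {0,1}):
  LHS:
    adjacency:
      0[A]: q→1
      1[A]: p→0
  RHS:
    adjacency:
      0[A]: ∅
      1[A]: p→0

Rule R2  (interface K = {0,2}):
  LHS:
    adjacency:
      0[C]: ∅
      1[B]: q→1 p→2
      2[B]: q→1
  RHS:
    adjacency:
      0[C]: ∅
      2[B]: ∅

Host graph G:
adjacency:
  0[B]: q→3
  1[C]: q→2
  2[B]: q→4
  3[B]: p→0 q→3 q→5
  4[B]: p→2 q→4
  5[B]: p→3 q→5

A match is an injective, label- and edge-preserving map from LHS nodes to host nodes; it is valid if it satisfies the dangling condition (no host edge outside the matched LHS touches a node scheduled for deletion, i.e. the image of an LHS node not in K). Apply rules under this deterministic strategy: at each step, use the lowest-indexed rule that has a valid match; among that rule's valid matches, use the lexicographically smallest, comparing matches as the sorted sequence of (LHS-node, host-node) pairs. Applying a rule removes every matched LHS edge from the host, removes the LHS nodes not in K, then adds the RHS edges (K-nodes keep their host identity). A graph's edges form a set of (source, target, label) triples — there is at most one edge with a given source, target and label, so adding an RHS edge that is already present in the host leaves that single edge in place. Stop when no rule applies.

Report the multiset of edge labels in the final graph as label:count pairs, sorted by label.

Answer: q:1

Steps:
initial: |V|=6 |E|=10  E = 0-q->3 1-q->2 2-q->4 3-p->0 3-q->3 3-q->5 4-p->2 4-q->4 5-p->3 5-q->5
step 1: apply R2 at {0↦1, 1↦4, 2↦2}  → |V|=5 |E|=7  E = 0-q->3 1-q->2 3-p->0 3-q->3 3-q->5 5-p->3 5-q->5
step 2: apply R2 at {0↦1, 1↦5, 2↦3}  → |V|=4 |E|=4  E = 0-q->3 1-q->2 3-p->0 3-q->3
step 3: apply R2 at {0↦1, 1↦3, 2↦0}  → |V|=3 |E|=1  E = 1-q->2
normal form: no rule applies after step 3
NF edges: [(1, 2, 'q')]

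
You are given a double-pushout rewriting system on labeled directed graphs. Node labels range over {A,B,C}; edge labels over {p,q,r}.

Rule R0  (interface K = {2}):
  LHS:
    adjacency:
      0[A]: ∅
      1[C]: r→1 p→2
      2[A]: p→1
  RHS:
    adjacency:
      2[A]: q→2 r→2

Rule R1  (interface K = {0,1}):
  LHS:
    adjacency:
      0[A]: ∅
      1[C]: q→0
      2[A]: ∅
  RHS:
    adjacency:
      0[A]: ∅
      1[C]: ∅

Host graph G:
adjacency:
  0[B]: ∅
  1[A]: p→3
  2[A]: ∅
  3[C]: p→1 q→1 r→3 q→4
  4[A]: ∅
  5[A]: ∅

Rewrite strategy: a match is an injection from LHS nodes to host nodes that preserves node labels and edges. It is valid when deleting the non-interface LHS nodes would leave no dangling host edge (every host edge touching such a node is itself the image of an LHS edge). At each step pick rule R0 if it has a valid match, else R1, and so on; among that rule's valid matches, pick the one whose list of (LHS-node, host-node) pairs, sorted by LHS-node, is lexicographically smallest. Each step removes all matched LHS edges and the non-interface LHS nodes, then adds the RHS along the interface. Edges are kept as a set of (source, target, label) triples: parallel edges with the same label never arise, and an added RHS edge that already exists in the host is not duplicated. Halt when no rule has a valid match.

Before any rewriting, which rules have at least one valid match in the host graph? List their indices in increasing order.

R0: no valid match — 3 raw matches, all fail dangling condition
R1: 4 valid matches — {0↦1, 1↦3, 2↦2}, {0↦1, 1↦3, 2↦5}, {0↦4, 1↦3, 2↦2} (+1 more)

Answer: [R1]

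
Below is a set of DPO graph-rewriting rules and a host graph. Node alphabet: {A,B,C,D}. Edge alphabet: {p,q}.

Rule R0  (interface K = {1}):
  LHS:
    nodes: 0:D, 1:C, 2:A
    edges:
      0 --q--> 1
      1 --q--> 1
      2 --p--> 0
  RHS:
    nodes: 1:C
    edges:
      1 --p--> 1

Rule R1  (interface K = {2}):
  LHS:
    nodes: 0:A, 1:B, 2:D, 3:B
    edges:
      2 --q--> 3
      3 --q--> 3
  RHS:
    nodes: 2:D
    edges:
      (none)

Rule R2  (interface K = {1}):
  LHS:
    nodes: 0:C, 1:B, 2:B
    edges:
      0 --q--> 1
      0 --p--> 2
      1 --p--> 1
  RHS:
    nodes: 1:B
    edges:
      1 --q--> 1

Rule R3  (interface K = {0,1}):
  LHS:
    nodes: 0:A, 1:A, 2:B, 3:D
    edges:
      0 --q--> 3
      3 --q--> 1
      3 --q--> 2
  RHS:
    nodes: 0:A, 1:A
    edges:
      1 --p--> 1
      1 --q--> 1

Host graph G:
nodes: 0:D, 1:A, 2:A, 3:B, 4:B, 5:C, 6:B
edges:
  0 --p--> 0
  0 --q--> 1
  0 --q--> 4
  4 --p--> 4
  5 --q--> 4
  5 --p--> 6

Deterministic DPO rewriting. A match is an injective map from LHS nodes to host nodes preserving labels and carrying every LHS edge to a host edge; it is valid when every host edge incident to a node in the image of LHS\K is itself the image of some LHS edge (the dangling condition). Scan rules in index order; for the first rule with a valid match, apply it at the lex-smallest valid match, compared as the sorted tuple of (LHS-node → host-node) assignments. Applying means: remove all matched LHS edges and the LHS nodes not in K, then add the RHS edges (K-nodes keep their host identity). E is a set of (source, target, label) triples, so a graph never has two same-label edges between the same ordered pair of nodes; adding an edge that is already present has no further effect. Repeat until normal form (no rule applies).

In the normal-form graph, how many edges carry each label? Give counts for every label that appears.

Answer: p:1 q:1

Rewrite trace:
initial: |V|=7 |E|=6  E = 0-p->0 0-q->1 0-q->4 4-p->4 5-q->4 5-p->6
step 1: apply R2 at {0↦5, 1↦4, 2↦6}  → |V|=5 |E|=4  E = 0-p->0 0-q->1 0-q->4 4-q->4
step 2: apply R1 at {0↦2, 1↦3, 2↦0, 3↦4}  → |V|=2 |E|=2  E = 0-p->0 0-q->1
halt: no rule applies after step 2
NF edges: [(0, 0, 'p'), (0, 1, 'q')]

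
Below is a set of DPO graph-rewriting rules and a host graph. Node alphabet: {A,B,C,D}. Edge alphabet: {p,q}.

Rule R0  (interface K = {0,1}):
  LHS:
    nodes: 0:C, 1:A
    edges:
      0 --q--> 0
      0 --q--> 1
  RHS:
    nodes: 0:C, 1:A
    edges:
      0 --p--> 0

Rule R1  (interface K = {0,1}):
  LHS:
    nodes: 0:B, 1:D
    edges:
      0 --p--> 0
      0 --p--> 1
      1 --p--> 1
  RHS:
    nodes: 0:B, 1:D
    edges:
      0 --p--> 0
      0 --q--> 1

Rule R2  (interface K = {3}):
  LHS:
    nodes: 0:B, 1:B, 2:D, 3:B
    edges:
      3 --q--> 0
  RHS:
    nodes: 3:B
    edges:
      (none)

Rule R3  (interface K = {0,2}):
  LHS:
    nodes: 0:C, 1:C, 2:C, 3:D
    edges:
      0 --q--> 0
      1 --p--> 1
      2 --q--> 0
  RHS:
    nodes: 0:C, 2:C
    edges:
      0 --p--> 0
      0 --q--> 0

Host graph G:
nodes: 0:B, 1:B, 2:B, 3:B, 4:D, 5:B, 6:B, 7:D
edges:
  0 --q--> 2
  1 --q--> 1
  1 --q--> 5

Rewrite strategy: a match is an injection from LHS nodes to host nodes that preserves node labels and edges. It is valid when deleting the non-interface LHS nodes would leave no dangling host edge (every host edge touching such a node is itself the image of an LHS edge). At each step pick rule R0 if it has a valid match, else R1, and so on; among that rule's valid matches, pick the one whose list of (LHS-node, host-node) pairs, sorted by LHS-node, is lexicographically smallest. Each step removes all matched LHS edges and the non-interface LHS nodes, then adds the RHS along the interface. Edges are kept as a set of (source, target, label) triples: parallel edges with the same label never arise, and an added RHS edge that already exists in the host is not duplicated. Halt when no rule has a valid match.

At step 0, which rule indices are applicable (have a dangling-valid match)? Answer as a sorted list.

R0: no valid match — LHS pattern not found
R1: no valid match — LHS pattern not found
R2: 8 valid matches — {0↦2, 1↦3, 2↦4, 3↦0}, {0↦2, 1↦3, 2↦7, 3↦0}, {0↦2, 1↦6, 2↦4, 3↦0} (+5 more)
R3: no valid match — LHS pattern not found

Answer: [R2]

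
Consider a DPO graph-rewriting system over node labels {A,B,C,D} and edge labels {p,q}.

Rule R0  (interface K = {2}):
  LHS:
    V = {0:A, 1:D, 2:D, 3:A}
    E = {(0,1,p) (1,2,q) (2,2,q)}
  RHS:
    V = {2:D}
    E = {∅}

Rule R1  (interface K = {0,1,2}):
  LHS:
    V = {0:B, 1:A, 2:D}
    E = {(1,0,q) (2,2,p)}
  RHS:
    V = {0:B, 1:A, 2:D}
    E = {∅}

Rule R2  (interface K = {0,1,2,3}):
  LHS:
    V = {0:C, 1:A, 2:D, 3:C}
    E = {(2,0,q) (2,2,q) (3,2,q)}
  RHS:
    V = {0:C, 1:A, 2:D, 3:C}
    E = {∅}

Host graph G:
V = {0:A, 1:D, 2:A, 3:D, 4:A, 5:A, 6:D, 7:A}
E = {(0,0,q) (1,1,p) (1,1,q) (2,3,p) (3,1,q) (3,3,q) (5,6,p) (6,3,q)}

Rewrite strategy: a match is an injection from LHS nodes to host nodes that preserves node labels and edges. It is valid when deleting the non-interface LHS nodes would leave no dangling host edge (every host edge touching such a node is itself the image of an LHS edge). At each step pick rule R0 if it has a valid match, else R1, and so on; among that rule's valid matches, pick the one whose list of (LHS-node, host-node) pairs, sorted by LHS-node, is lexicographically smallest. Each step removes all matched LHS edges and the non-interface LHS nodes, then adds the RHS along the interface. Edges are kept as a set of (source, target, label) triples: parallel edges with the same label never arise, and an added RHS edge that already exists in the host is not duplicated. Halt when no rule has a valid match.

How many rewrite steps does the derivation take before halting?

initial: |V|=8 |E|=8  E = 0-q->0 1-p->1 1-q->1 2-p->3 3-q->1 3-q->3 5-p->6 6-q->3
step 1: apply R0 at {0↦5, 1↦6, 2↦3, 3↦4}  → |V|=5 |E|=5  E = 0-q->0 1-p->1 1-q->1 2-p->3 3-q->1
step 2: apply R0 at {0↦2, 1↦3, 2↦1, 3↦7}  → |V|=2 |E|=2  E = 0-q->0 1-p->1
final graph: no rule applies after step 2

Answer: 2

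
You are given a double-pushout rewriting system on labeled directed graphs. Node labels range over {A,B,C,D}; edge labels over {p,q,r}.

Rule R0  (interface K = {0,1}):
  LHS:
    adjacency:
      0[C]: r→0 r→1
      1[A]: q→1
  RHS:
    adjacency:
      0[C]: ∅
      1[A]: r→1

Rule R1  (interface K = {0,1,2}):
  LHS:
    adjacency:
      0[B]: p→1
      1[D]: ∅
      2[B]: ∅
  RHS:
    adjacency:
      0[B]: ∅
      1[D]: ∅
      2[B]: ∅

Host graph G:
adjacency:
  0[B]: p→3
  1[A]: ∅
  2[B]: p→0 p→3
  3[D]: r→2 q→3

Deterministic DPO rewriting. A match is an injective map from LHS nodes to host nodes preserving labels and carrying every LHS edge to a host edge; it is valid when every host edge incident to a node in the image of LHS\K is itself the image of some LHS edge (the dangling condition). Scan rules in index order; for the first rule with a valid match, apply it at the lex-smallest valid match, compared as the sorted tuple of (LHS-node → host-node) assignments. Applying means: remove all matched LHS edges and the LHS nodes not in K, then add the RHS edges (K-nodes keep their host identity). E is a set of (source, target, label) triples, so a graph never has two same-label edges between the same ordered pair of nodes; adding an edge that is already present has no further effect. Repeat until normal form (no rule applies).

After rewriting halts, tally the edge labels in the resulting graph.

Answer: p:1 q:1 r:1

Steps:
initial: |V|=4 |E|=5  E = 0-p->3 2-p->0 2-p->3 3-r->2 3-q->3
step 1: apply R1 at {0↦0, 1↦3, 2↦2}  → |V|=4 |E|=4  E = 2-p->0 2-p->3 3-r->2 3-q->3
step 2: apply R1 at {0↦2, 1↦3, 2↦0}  → |V|=4 |E|=3  E = 2-p->0 3-r->2 3-q->3
halt: no rule applies after step 2
NF edges: [(2, 0, 'p'), (3, 2, 'r'), (3, 3, 'q')]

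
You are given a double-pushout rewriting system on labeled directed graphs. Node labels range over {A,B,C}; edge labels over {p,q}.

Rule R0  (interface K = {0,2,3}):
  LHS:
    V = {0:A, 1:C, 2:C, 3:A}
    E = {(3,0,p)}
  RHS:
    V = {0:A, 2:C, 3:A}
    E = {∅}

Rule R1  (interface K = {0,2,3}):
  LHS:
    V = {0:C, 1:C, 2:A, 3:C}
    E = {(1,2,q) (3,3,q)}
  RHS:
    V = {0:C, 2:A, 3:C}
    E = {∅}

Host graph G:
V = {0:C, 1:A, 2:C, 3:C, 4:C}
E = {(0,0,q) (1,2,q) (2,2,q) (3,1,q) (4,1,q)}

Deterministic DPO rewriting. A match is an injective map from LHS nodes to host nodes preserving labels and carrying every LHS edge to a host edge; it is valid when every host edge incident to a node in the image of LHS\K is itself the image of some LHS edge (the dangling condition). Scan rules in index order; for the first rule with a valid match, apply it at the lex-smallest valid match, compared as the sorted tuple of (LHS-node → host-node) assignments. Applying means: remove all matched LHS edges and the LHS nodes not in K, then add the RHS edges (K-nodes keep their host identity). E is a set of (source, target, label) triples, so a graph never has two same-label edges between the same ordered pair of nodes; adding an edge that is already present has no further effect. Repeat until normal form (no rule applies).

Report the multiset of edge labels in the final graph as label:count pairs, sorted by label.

start.  V:5 E:5  edges: 0-q->0 1-q->2 2-q->2 3-q->1 4-q->1
1. fire R1 via {0↦0, 1↦3, 2↦1, 3↦2}  →  V:4 E:3  edges: 0-q->0 1-q->2 4-q->1
2. fire R1 via {0↦2, 1↦4, 2↦1, 3↦0}  →  V:3 E:1  edges: 1-q->2
halt: no rule applies after step 2
NF edges: [(1, 2, 'q')]

Answer: q:1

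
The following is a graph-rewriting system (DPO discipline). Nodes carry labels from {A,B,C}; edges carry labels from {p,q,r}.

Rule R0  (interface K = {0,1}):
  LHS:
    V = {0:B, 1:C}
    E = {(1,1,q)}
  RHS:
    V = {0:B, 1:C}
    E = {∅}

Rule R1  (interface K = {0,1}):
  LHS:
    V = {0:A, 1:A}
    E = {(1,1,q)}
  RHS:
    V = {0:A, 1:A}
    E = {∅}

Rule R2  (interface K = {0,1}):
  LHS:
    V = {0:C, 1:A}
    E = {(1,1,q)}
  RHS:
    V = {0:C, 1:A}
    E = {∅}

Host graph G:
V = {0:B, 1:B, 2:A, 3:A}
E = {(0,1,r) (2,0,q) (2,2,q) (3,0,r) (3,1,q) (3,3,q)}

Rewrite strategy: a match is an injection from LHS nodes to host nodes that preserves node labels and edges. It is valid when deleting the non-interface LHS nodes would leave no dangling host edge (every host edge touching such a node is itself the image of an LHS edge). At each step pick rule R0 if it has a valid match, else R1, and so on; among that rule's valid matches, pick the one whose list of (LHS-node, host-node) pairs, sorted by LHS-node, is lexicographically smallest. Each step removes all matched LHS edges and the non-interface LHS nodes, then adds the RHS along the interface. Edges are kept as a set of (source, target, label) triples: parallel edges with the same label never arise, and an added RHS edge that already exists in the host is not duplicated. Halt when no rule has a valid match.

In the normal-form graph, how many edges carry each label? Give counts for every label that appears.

Answer: q:2 r:2

Rewrite trace:
start.  V:4 E:6  edges: 0-r->1 2-q->0 2-q->2 3-r->0 3-q->1 3-q->3
1. fire R1 via {0↦2, 1↦3}  →  V:4 E:5  edges: 0-r->1 2-q->0 2-q->2 3-r->0 3-q->1
2. fire R1 via {0↦3, 1↦2}  →  V:4 E:4  edges: 0-r->1 2-q->0 3-r->0 3-q->1
normal form: no rule applies after step 2
NF edges: [(0, 1, 'r'), (2, 0, 'q'), (3, 0, 'r'), (3, 1, 'q')]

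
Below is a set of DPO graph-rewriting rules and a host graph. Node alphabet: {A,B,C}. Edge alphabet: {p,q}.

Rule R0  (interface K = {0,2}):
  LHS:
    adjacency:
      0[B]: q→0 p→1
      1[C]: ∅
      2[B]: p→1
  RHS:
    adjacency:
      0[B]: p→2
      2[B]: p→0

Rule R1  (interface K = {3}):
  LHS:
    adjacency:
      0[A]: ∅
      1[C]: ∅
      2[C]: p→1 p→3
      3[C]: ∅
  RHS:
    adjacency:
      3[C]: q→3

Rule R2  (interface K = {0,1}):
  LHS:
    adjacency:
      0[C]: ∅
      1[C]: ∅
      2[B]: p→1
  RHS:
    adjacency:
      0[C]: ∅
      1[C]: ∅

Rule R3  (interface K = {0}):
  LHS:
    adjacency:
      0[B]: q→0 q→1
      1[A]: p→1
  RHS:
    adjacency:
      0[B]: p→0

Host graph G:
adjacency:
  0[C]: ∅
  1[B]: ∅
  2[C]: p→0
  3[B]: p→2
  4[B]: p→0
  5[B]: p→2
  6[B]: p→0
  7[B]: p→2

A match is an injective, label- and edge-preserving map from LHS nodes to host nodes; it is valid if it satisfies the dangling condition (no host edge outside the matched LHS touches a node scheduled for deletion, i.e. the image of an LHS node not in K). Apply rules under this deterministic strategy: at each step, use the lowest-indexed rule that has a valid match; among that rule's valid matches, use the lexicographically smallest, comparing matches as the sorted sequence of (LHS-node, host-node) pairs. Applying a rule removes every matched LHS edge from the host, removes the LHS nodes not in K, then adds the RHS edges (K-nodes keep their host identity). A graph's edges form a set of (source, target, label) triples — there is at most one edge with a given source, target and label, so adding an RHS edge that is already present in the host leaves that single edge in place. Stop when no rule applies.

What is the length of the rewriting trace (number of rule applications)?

initial: |V|=8 |E|=6  E = 2-p->0 3-p->2 4-p->0 5-p->2 6-p->0 7-p->2
step 1: apply R2 at {0↦0, 1↦2, 2↦3}  → |V|=7 |E|=5  E = 2-p->0 4-p->0 5-p->2 6-p->0 7-p->2
step 2: apply R2 at {0↦0, 1↦2, 2↦5}  → |V|=6 |E|=4  E = 2-p->0 4-p->0 6-p->0 7-p->2
step 3: apply R2 at {0↦0, 1↦2, 2↦7}  → |V|=5 |E|=3  E = 2-p->0 4-p->0 6-p->0
step 4: apply R2 at {0↦2, 1↦0, 2↦4}  → |V|=4 |E|=2  E = 2-p->0 6-p->0
step 5: apply R2 at {0↦2, 1↦0, 2↦6}  → |V|=3 |E|=1  E = 2-p->0
normal form: no rule applies after step 5

Answer: 5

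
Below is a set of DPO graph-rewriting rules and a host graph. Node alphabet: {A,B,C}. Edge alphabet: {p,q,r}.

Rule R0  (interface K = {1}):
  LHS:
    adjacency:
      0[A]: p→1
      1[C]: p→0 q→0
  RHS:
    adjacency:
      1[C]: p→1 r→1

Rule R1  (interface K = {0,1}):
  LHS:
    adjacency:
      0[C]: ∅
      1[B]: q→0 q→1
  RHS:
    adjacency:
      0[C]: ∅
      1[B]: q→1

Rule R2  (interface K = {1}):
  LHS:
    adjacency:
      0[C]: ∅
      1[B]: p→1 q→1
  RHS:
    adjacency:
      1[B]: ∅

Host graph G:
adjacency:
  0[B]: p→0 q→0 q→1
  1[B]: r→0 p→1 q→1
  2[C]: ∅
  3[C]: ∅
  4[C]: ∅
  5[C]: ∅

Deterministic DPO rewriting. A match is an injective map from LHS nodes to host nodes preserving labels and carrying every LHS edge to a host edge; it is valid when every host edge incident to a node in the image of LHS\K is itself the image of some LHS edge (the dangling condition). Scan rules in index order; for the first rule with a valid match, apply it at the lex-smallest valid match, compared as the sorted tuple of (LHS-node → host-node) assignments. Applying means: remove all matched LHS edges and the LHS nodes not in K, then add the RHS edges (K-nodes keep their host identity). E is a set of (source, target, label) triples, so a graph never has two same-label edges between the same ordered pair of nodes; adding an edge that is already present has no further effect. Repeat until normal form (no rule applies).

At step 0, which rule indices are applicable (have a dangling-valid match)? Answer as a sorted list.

Answer: [R2]

Steps:
R0: no valid match — LHS pattern not found
R1: no valid match — LHS pattern not found
R2: 8 valid matches — {0↦2, 1↦0}, {0↦2, 1↦1}, {0↦3, 1↦0} (+5 more)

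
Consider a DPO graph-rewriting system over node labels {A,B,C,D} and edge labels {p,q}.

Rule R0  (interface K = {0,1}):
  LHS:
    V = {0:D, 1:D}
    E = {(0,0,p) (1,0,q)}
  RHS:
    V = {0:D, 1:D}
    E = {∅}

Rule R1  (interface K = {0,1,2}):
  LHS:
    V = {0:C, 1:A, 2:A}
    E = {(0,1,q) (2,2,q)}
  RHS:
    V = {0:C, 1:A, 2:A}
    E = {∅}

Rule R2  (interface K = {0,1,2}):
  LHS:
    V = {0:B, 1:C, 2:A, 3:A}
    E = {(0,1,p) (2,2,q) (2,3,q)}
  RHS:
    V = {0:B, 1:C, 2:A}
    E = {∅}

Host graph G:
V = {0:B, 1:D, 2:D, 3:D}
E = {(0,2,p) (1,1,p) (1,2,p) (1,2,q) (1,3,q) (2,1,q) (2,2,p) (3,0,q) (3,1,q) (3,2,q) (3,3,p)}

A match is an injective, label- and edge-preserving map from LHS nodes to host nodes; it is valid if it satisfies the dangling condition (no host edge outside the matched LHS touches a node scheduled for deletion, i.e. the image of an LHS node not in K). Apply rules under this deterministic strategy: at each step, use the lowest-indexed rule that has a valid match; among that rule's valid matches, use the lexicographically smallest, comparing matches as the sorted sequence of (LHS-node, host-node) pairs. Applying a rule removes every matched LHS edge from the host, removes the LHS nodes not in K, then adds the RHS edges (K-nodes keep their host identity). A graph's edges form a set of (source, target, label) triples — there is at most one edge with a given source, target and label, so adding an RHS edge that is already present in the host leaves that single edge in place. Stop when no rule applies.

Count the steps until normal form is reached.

start.  V:4 E:11  edges: 0-p->2 1-p->1 1-p->2 1-q->2 1-q->3 2-q->1 2-p->2 3-q->0 3-q->1 3-q->2 3-p->3
1. fire R0 via {0↦1, 1↦2}  →  V:4 E:9  edges: 0-p->2 1-p->2 1-q->2 1-q->3 2-p->2 3-q->0 3-q->1 3-q->2 3-p->3
2. fire R0 via {0↦2, 1↦1}  →  V:4 E:7  edges: 0-p->2 1-p->2 1-q->3 3-q->0 3-q->1 3-q->2 3-p->3
3. fire R0 via {0↦3, 1↦1}  →  V:4 E:5  edges: 0-p->2 1-p->2 3-q->0 3-q->1 3-q->2
halt: no rule applies after step 3

Answer: 3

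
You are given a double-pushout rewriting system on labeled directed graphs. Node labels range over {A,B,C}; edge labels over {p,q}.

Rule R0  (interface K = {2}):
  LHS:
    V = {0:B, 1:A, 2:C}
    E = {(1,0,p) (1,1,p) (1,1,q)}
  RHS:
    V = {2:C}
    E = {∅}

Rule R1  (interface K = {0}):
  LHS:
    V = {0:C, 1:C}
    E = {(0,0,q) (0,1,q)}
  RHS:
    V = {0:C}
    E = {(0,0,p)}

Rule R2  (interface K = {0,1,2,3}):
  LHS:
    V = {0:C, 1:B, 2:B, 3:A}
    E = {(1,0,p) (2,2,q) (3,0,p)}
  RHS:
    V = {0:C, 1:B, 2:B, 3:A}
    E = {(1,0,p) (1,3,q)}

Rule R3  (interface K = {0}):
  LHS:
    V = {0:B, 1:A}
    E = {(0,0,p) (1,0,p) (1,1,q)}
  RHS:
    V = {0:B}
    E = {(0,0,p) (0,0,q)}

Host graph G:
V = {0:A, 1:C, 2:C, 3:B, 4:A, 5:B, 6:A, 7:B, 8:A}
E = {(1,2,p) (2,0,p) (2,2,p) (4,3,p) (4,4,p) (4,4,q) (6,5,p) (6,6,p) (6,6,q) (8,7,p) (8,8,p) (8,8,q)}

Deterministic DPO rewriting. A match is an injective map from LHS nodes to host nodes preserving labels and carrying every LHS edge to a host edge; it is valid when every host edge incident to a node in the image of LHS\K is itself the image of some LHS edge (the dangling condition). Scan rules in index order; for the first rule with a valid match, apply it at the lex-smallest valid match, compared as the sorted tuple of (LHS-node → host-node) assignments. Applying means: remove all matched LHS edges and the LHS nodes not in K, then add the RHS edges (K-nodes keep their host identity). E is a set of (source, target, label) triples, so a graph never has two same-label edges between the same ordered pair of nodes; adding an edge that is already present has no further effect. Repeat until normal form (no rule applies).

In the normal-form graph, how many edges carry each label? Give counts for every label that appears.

Answer: p:3

Steps:
initial: |V|=9 |E|=12  E = 1-p->2 2-p->0 2-p->2 4-p->3 4-p->4 4-q->4 6-p->5 6-p->6 6-q->6 8-p->7 8-p->8 8-q->8
step 1: apply R0 at {0↦3, 1↦4, 2↦1}  → |V|=7 |E|=9  E = 1-p->2 2-p->0 2-p->2 6-p->5 6-p->6 6-q->6 8-p->7 8-p->8 8-q->8
step 2: apply R0 at {0↦5, 1↦6, 2↦1}  → |V|=5 |E|=6  E = 1-p->2 2-p->0 2-p->2 8-p->7 8-p->8 8-q->8
step 3: apply R0 at {0↦7, 1↦8, 2↦1}  → |V|=3 |E|=3  E = 1-p->2 2-p->0 2-p->2
normal form: no rule applies after step 3
NF edges: [(1, 2, 'p'), (2, 0, 'p'), (2, 2, 'p')]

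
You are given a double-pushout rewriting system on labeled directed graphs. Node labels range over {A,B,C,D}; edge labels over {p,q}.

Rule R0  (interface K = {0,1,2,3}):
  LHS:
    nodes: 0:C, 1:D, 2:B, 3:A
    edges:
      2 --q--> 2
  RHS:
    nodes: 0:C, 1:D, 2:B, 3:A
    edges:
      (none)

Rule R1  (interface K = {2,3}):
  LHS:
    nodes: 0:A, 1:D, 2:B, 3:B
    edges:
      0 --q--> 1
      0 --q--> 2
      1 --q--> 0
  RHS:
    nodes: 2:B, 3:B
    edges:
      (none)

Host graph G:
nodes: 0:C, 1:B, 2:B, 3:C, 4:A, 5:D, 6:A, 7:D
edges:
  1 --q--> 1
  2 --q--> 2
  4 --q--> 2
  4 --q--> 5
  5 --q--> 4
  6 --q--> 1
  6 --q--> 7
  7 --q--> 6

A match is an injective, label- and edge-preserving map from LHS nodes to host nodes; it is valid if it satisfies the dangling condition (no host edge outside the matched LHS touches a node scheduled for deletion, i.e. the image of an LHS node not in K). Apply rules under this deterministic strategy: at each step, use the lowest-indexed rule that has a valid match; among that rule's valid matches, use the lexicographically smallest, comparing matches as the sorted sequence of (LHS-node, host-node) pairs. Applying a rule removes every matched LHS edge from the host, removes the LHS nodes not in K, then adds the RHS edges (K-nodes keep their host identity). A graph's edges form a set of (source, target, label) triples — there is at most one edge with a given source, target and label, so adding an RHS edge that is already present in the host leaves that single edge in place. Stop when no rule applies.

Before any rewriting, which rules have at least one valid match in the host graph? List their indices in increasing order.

R0: 16 valid matches — {0↦0, 1↦5, 2↦1, 3↦4}, {0↦0, 1↦5, 2↦1, 3↦6}, {0↦0, 1↦5, 2↦2, 3↦4} (+13 more)
R1: 2 valid matches — {0↦4, 1↦5, 2↦2, 3↦1}, {0↦6, 1↦7, 2↦1, 3↦2}

Answer: [R0,R1]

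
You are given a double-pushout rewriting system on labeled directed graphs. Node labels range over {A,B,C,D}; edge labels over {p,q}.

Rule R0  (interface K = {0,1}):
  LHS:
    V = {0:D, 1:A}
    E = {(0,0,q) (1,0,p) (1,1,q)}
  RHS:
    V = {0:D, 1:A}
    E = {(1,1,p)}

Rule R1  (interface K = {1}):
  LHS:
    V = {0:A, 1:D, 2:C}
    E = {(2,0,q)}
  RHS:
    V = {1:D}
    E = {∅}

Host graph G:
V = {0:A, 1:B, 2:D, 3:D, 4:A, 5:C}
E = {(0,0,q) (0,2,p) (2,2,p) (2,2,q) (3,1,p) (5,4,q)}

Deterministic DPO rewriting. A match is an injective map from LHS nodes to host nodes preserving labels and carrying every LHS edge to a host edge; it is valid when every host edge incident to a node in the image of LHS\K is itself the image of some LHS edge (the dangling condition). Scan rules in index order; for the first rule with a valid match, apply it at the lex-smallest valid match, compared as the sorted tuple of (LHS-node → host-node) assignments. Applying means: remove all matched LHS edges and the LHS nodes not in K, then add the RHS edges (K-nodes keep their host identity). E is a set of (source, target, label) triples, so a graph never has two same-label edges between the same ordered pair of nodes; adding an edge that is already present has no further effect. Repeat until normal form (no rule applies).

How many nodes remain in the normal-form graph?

Answer: 4

Steps:
start.  V:6 E:6  edges: 0-q->0 0-p->2 2-p->2 2-q->2 3-p->1 5-q->4
1. fire R0 via {0↦2, 1↦0}  →  V:6 E:4  edges: 0-p->0 2-p->2 3-p->1 5-q->4
2. fire R1 via {0↦4, 1↦2, 2↦5}  →  V:4 E:3  edges: 0-p->0 2-p->2 3-p->1
normal form: no rule applies after step 2
NF nodes: {0:A, 1:B, 2:D, 3:D}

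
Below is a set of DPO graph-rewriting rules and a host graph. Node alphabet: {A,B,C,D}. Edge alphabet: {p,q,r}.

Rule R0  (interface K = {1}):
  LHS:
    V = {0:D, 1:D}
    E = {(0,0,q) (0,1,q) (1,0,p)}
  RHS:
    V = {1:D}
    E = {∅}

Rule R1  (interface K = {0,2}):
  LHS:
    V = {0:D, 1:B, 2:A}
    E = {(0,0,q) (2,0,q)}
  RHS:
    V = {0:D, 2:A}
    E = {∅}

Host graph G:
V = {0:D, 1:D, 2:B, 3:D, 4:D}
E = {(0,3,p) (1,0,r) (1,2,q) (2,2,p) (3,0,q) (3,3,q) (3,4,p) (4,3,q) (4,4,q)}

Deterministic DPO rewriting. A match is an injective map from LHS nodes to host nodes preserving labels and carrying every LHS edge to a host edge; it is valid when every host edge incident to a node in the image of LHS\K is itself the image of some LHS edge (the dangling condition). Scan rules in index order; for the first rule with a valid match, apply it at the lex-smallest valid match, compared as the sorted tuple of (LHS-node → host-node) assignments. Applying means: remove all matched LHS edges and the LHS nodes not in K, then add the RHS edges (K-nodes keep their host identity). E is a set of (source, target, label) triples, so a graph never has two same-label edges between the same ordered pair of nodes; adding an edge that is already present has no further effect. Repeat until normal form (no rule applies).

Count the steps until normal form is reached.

Answer: 2

Steps:
[0] host  ⇒  5 nodes, 9 edges  {0-p->3 1-r->0 1-q->2 2-p->2 3-q->0 3-q->3 3-p->4 4-q->3 4-q->4}
[1] R0 @ {0↦4, 1↦3}  ⇒  4 nodes, 6 edges  {0-p->3 1-r->0 1-q->2 2-p->2 3-q->0 3-q->3}
[2] R0 @ {0↦3, 1↦0}  ⇒  3 nodes, 3 edges  {1-r->0 1-q->2 2-p->2}
halt: no rule applies after step 2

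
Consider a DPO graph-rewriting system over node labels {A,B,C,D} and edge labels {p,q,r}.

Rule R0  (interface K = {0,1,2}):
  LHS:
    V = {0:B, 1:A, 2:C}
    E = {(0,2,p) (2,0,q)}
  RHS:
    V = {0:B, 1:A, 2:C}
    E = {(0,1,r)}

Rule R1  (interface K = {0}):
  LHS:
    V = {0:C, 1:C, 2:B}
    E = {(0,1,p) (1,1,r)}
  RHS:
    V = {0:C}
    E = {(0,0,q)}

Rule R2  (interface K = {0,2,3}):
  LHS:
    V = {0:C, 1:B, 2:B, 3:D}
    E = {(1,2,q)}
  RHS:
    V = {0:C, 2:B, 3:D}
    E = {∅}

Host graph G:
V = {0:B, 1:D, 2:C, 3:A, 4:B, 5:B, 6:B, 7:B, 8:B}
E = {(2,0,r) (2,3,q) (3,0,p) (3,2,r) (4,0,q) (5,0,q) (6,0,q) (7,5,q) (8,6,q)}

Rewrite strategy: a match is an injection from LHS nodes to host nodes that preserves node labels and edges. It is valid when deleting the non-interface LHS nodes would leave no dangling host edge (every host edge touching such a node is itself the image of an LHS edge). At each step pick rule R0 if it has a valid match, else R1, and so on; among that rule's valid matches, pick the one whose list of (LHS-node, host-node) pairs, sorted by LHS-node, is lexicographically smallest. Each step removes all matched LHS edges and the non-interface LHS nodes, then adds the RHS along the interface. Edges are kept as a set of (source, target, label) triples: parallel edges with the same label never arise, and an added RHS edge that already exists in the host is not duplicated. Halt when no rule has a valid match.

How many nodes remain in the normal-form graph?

Answer: 4

Steps:
initial: |V|=9 |E|=9  E = 2-r->0 2-q->3 3-p->0 3-r->2 4-q->0 5-q->0 6-q->0 7-q->5 8-q->6
step 1: apply R2 at {0↦2, 1↦4, 2↦0, 3↦1}  → |V|=8 |E|=8  E = 2-r->0 2-q->3 3-p->0 3-r->2 5-q->0 6-q->0 7-q->5 8-q->6
step 2: apply R2 at {0↦2, 1↦7, 2↦5, 3↦1}  → |V|=7 |E|=7  E = 2-r->0 2-q->3 3-p->0 3-r->2 5-q->0 6-q->0 8-q->6
step 3: apply R2 at {0↦2, 1↦5, 2↦0, 3↦1}  → |V|=6 |E|=6  E = 2-r->0 2-q->3 3-p->0 3-r->2 6-q->0 8-q->6
step 4: apply R2 at {0↦2, 1↦8, 2↦6, 3↦1}  → |V|=5 |E|=5  E = 2-r->0 2-q->3 3-p->0 3-r->2 6-q->0
step 5: apply R2 at {0↦2, 1↦6, 2↦0, 3↦1}  → |V|=4 |E|=4  E = 2-r->0 2-q->3 3-p->0 3-r->2
final graph: no rule applies after step 5
NF nodes: {0:B, 1:D, 2:C, 3:A}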